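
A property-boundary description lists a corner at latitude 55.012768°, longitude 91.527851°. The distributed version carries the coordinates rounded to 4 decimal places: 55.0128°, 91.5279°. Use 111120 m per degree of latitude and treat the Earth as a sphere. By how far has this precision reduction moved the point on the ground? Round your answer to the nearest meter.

The latitude changed by -0.000032° and the longitude by -0.000049°.
N–S: -0.000032° × 111120 m/° = -3.55584 m.
E–W at 55.0128°: -0.000049° × 111120 × cos 55.0128° = -0.000049 × 111120 × 0.5734 ≈ -3.12206 m.
Distance: √(3.55584² + 3.12206²) ≈ 4.73194 m.

5 meters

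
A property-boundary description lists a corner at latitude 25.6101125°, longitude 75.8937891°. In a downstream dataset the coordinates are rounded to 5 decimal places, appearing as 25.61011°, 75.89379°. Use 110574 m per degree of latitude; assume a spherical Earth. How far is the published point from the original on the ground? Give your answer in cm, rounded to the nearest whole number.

29 cm

The latitude changed by +0.0000025° and the longitude by -0.0000009°.
North–south shift: 0.0000025 × 110574 = 0.276435 m.
East–west at this latitude: -0.0000009° × 110574 × cos 25.6101° ≈ -0.0000009 × 99710.8 = -0.0897397 m.
Hypotenuse of the two orthogonal shifts: √(0.276435² + 0.0897397²) = 0.290636 m.
That is 0.290636 m = 29.064 cm.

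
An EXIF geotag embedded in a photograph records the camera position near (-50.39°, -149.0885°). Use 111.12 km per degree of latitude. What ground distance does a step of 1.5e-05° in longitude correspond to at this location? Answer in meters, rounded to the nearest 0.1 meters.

At 50.39° a degree of longitude is 111120 × cos 50.39° ≈ 70845.5 m, so 1.5e-05° corresponds to 1.06268 m.

1.1 meters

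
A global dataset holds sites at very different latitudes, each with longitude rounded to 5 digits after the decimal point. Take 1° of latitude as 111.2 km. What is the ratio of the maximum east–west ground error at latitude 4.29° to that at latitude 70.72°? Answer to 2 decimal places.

Rounding to 5 decimal places leaves the longitude within ±5e-06° of the true value.
At 4.29°: 5e-06° × 111200 × cos 4.29° = 5e-06 × 111200 × 0.9972 ≈ 0.55444 m.
Error at 70.72° = 5e-06° × 111200 × cos 70.72° ≈ 0.556 × 0.3302 = 0.18358 m.
The ratio reduces to cos 4.29° / cos 70.72° = 0.9972/0.3302 ≈ 3.0201.

3.02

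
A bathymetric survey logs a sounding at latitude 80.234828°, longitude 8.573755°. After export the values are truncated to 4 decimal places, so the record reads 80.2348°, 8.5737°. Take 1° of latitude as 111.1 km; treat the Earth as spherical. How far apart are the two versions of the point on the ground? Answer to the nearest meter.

3 meters

The latitude changed by +0.000028° and the longitude by +0.000055°.
North–south shift: 0.000028 × 111100 = 3.1108 m.
E–W at 80.2348°: 0.000055° × 111100 × cos 80.2348° = 0.000055 × 111100 × 0.1696 ≈ 1.03641 m.
Combined displacement = (3.1108² + 1.03641²)^½ ≈ 3.2789 m.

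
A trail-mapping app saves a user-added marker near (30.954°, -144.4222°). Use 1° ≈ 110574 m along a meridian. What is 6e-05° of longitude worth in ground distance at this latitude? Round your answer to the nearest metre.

One degree of longitude here spans 110574 × cos 30.954° = 110574 × 0.8576 ≈ 94826.1 m; 6e-05° of that is 5.68957 m.

6 metres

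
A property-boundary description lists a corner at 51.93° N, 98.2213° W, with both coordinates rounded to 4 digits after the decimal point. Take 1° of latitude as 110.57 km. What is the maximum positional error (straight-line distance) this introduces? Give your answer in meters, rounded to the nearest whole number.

6 meters

Rounding to 4 decimal places leaves each coordinate within ±5e-05° of the true value.
N–S: 5e-05° × 110570 m/° = 5.5285 m.
E–W at 51.93°: 5e-05° × 110570 × cos 51.93° = 5e-05 × 110570 × 0.6166 ≈ 3.409 m.
The two errors are perpendicular, so the maximum displacement is √(5.5285² + 3.409²) ≈ 6.49505 m.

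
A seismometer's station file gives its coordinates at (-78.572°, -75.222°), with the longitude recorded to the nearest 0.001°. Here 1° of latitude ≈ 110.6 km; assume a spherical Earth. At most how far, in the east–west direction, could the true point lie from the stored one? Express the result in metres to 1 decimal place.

Rounding to 3 decimal places leaves the longitude within ±0.0005° of the true value.
One degree of longitude at 78.572° is 110600 × cos 78.572° ≈ 110600 × 0.1981 = 21913.9 m.
East–west error: 0.0005° × 21913.9 m/° ≈ 10.9569 m.

11.0 metres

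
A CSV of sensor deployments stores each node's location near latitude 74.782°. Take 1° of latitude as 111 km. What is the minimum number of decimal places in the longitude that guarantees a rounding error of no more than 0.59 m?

At 74.782° one degree of longitude covers 111000 × cos 74.782° ≈ 111000 × 0.2625 ≈ 29136.6 m.
Rounding to N decimal places gives at most 0.5 × 10⁻ᴺ degrees of error, i.e. 0.5 × 10⁻ᴺ × 29136.6 m.
Need 0.5 × 29136.6 × 10⁻ᴺ ≤ 0.59 → 10⁻ᴺ ≤ 4.050e-05, so N ≥ 4.39.
At 4 places the error can reach 1.46 m, but 5 places keeps it to 0.146 m.

5 decimal places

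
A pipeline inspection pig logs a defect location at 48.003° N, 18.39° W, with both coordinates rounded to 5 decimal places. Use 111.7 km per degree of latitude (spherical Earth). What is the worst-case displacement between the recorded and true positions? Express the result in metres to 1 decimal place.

Rounding to 5 decimal places leaves each coordinate within ±5e-06° of the true value.
North–south component: 5e-06° × 111700 = 0.5585 m.
East–west component at 48.003°: 5e-06° × 111700 × cos 48.003° ≈ 5e-06 × 74737.5 ≈ 0.373688 m.
Worst case both components are at the extreme and orthogonal: √(0.5585² + 0.373688²) ≈ 0.671986 m.

0.7 metres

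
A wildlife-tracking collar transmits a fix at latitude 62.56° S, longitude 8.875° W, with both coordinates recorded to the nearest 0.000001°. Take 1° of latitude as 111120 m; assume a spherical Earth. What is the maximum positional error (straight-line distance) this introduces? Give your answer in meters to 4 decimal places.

0.0612 meters

Rounding to 6 decimal places leaves each coordinate within ±5e-07° of the true value.
Latitude error → 5e-07 × 111120 = 0.05556 m along the meridian.
E–W at 62.56°: 5e-07° × 111120 × cos 62.56° = 5e-07 × 111120 × 0.4608 ≈ 0.0256031 m.
The two errors are perpendicular, so the maximum displacement is √(0.05556² + 0.0256031²) ≈ 0.0611754 m.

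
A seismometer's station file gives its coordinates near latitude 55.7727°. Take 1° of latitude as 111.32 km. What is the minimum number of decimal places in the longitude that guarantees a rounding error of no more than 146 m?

3 decimal places

At 55.7727° one degree of longitude covers 111320 × cos 55.7727° ≈ 111320 × 0.5625 ≈ 62615 m.
With N decimal places the half-ulp bound is 0.5·10⁻ᴺ°, or 0.5·10⁻ᴺ × 62615 m on the ground.
Need 0.5 × 62615 × 10⁻ᴺ ≤ 146 → 10⁻ᴺ ≤ 4.663e-03, so N ≥ 2.33.
N = 2 would give 313 m (too coarse); N = 3 gives 31.3 m ≤ 146 m.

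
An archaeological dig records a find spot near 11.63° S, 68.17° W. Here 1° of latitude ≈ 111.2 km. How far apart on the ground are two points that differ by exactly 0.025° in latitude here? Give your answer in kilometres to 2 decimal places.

2.78 kilometres

Along a meridian 0.025° is 0.025 × 111200 = 2780 m.
That is 2780 m = 2.78 km.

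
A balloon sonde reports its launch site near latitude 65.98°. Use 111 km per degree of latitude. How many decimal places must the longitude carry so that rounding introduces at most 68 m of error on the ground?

At 65.98° one degree of longitude covers 111000 × cos 65.98° ≈ 111000 × 0.4071 ≈ 45183.2 m.
N decimal places → at most half a unit in the last place, 0.5 × 10⁻ᴺ° = 45183.2/2 × 10⁻ᴺ m.
Setting 22591.6 × 10⁻ᴺ ≤ 68 gives 10ᴺ ≥ 332.2, i.e. N ≥ 2.52.
So 3 decimal places suffice (22.6 m); 2 would allow up to 226 m.

3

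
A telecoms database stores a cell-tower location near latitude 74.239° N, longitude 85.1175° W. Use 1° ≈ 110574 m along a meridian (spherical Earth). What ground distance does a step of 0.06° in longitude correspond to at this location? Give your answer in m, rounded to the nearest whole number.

One degree of longitude here spans 110574 × cos 74.239° = 110574 × 0.2716 ≈ 30034.7 m; 0.06° of that is 1802.08 m.

1802 m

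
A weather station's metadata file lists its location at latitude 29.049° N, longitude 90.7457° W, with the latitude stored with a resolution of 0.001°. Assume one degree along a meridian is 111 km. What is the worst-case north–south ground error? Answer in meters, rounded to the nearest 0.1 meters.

With a 0.001° grid the true value lies within half a step, ±0.001°/2 = ±0.0005°, of the stored one.
So the N–S error is at most 0.0005 × 111000 = 55.5 m.

55.5 meters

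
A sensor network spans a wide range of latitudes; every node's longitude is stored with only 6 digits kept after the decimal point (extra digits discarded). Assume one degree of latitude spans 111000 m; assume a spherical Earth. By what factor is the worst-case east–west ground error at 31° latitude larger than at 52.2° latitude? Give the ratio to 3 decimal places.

1.399

Truncating at 6 decimal places can drop up to a full unit in the last place, so the longitude may be off by as much as 1e-06°.
Error at 31° = 1e-06° × 111000 × cos 31° ≈ 0.111 × 0.8572 = 0.095146 m.
Error at 52.2° = 1e-06° × 111000 × cos 52.2° ≈ 0.111 × 0.6129 = 0.068033 m.
Ratio: 0.095146 / 0.068033 = cos 31° / cos 52.2° ≈ 1.3985.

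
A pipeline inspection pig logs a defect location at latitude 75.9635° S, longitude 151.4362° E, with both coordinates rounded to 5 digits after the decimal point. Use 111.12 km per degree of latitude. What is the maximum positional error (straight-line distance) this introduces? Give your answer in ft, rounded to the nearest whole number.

Rounding to 5 decimal places leaves each coordinate within ±5e-06° of the true value.
Latitude error → 5e-06 × 111120 = 0.5556 m along the meridian.
East–west component at 75.9635°: 5e-06° × 111120 × cos 75.9635° ≈ 5e-06 × 26951 ≈ 0.134755 m.
Combining orthogonally: (0.5556² + 0.134755²)^½ ≈ 0.571708 m.
In feet: 0.571708 m ÷ 0.3048 ≈ 1.8757 ft.

2 ft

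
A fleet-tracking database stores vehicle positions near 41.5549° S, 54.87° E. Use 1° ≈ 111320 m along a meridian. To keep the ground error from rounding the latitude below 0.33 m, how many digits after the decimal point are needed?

6 decimal places

One degree of latitude covers 111320 m.
With N decimal places the half-ulp bound is 0.5·10⁻ᴺ°, or 0.5·10⁻ᴺ × 111320 m on the ground.
Need 0.5 × 111320 × 10⁻ᴺ ≤ 0.33 → 10⁻ᴺ ≤ 5.929e-06, so N ≥ 5.23.
So 6 decimal places suffice (0.0557 m); 5 would allow up to 0.557 m.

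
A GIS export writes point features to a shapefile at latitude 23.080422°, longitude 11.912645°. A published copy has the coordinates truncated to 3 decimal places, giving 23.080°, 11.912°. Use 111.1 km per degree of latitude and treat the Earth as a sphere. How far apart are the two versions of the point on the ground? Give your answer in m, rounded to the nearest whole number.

Δlat = 23.080422 − 23.080 = +0.000422°; Δlon = 11.912645 − 11.912 = +0.000645°.
N–S: 0.000422° × 111100 m/° = 46.8842 m.
East–west at this latitude: 0.000645° × 111100 × cos 23.08° ≈ 0.000645 × 102207 = 65.9238 m.
Combined displacement = (46.8842² + 65.9238²)^½ ≈ 80.8954 m.

81 m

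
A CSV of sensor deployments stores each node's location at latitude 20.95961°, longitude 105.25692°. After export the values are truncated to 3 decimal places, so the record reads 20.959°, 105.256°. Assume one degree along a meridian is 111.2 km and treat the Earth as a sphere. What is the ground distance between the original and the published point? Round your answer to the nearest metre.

117 metres

The latitude changed by +0.00061° and the longitude by +0.00092°.
N–S: 0.00061° × 111200 m/° = 67.832 m.
East–west at this latitude: 0.00092° × 111200 × cos 20.959° ≈ 0.00092 × 103843 = 95.5352 m.
Hypotenuse of the two orthogonal shifts: √(67.832² + 95.5352²) = 117.167 m.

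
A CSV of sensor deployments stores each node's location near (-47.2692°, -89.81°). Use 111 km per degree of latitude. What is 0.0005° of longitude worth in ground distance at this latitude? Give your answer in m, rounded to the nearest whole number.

0.0005° of longitude at 47.2692° is 0.0005 × 111000 × cos 47.2692° ≈ 0.0005 × 75319.6 = 37.6598 m.

38 m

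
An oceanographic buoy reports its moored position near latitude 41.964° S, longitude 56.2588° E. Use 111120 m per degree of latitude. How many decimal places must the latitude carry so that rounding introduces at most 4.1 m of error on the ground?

One degree of latitude covers 111120 m.
With N decimal places the half-ulp bound is 0.5·10⁻ᴺ°, or 0.5·10⁻ᴺ × 111120 m on the ground.
Need 0.5 × 111120 × 10⁻ᴺ ≤ 4.1 → 10⁻ᴺ ≤ 7.379e-05, so N ≥ 4.13.
N = 4 would give 5.56 m (too coarse); N = 5 gives 0.556 m ≤ 4.1 m.

5 decimal places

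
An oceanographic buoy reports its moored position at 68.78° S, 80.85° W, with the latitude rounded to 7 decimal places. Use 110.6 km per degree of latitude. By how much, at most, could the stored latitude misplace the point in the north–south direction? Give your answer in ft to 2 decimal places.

0.02 ft

Rounding to 7 decimal places leaves the latitude within ±5e-08° of the true value.
Along the meridian that is 5e-08° × 110600 m/° = 0.00553 m.
In feet: 0.00553 m ÷ 0.3048 ≈ 0.018143 ft.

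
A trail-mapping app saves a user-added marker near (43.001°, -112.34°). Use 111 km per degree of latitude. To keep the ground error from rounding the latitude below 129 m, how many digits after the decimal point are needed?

3

One degree of latitude covers 111000 m.
Rounding to N decimal places gives at most 0.5 × 10⁻ᴺ degrees of error, i.e. 0.5 × 10⁻ᴺ × 111000 m.
Setting 55500 × 10⁻ᴺ ≤ 129 gives 10ᴺ ≥ 430.2, i.e. N ≥ 2.63.
At 2 places the error can reach 555 m, but 3 places keeps it to 55.5 m.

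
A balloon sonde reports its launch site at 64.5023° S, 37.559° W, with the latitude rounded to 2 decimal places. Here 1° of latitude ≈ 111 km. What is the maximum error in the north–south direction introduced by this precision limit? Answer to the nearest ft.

Rounding to 2 decimal places leaves the latitude within ±0.005° of the true value.
So the N–S error is at most 0.005 × 111000 = 555 m.
Converting: 555 m × 3.2808 ft/m ≈ 1820.9 ft.

1821 ft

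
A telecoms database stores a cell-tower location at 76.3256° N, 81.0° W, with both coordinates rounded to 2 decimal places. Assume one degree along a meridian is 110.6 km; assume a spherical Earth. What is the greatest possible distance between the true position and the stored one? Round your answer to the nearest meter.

568 meters

Rounding to 2 decimal places leaves each coordinate within ±0.005° of the true value.
N–S: 0.005° × 110600 m/° = 553 m.
E–W at 76.3256°: 0.005° × 110600 × cos 76.3256° = 0.005 × 110600 × 0.2364 ≈ 130.731 m.
Combining orthogonally: (553² + 130.731²)^½ ≈ 568.243 m.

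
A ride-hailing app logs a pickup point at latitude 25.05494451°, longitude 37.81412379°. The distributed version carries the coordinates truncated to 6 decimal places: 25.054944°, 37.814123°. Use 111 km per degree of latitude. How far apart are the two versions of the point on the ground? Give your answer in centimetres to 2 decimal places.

9.75 centimetres

Δlat = 25.05494451 − 25.054944 = +0.00000051°; Δlon = 37.81412379 − 37.814123 = +0.00000079°.
N–S: 0.00000051° × 111000 m/° = 0.05661 m.
East–west at this latitude: 0.00000079° × 111000 × cos 25.0549° ≈ 0.00000079 × 100555 = 0.0794386 m.
Distance: √(0.05661² + 0.0794386²) ≈ 0.0975458 m.
That is 0.0975458 m = 9.7546 cm.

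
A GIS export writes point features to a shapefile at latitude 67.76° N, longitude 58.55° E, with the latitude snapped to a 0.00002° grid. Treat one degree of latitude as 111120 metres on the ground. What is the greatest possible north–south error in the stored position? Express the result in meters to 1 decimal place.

1.1 meters

With a 0.00002° grid the true value lies within half a step, ±0.00002°/2 = ±1e-05°, of the stored one.
So the N–S error is at most 1e-05 × 111120 = 1.1112 m.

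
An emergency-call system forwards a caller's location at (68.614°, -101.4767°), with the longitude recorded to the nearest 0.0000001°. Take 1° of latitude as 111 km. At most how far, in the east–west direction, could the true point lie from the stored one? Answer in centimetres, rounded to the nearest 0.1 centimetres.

0.2 centimetres

Rounding to 7 decimal places leaves the longitude within ±5e-08° of the true value.
One degree of longitude at 68.614° is 111000 × cos 68.614° ≈ 111000 × 0.3646 = 40476.1 m.
East–west error: 5e-08° × 40476.1 m/° ≈ 0.0020238 m.
That is 0.0020238 m = 0.20238 cm.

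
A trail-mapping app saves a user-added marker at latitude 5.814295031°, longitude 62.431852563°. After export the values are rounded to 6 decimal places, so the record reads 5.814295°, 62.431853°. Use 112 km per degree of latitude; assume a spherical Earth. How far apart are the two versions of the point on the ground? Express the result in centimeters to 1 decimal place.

Δlat = 5.814295031 − 5.814295 = +0.000000031°; Δlon = 62.431852563 − 62.431853 = -0.000000437°.
N–S: 0.000000031° × 112000 m/° = 0.003472 m.
E–W at 5.8143°: -0.000000437° × 112000 × cos 5.8143° = -0.000000437 × 112000 × 0.9949 ≈ -0.0486922 m.
Distance: √(0.003472² + 0.0486922²) ≈ 0.0488158 m.
That is 0.0488158 m = 4.8816 cm.

4.9 centimeters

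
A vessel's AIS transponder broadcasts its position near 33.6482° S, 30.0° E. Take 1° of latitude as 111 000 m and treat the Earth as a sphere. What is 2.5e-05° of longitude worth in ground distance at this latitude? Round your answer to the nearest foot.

At 33.6482° a degree of longitude is 111000 × cos 33.6482° ≈ 92402.6 m, so 2.5e-05° corresponds to 2.31006 m.
Converting: 2.31006 m × 3.2808 ft/m ≈ 7.5789 ft.

8 feet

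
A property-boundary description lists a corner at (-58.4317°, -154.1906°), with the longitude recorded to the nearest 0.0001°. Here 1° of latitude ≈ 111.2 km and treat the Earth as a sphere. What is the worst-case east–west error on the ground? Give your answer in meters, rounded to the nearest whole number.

3 meters

Rounding to 4 decimal places leaves the longitude within ±5e-05° of the true value.
At latitude 58.4317° a degree of longitude spans 111200 m × cos 58.4317° = 111200 × 0.5235 ≈ 58214.8 m.
So at most 5e-05° × 58214.8 ≈ 2.91074 m east–west.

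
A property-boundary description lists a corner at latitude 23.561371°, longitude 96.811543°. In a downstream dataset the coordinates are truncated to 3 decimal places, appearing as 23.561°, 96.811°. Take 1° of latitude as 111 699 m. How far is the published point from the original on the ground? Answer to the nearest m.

Δlat = 23.561371 − 23.561 = +0.000371°; Δlon = 96.811543 − 96.811 = +0.000543°.
North–south shift: 0.000371 × 111699 = 41.4403 m.
E–W at 23.561°: 0.000543° × 111699 × cos 23.561° = 0.000543 × 111699 × 0.9166 ≈ 55.5963 m.
Combined displacement = (41.4403² + 55.5963²)^½ ≈ 69.3415 m.

69 m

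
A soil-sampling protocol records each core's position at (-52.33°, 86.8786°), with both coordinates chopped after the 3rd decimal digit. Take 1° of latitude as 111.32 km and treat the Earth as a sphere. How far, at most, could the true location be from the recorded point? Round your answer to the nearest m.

130 m

Truncating at 3 decimal places can drop up to a full unit in the last place, so each coordinate may be off by as much as 0.001°.
N–S: 0.001° × 111320 m/° = 111.32 m.
Longitude error → 0.001 × 111320 × cos 52.33° = 0.001 × 111320 × 0.6111 ≈ 68.0291 m.
The two errors are perpendicular, so the maximum displacement is √(111.32² + 68.0291²) ≈ 130.461 m.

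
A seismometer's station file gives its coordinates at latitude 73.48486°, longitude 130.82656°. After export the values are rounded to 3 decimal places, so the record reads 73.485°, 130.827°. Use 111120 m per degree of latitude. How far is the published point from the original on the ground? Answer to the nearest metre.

Δlat = 73.48486 − 73.485 = -0.00014°; Δlon = 130.82656 − 130.827 = -0.00044°.
N–S: -0.00014° × 111120 m/° = -15.5568 m.
East–west at this latitude: -0.00044° × 111120 × cos 73.485° ≈ -0.00044 × 31587.7 = -13.8986 m.
Combined displacement = (15.5568² + 13.8986²)^½ ≈ 20.8611 m.

21 metres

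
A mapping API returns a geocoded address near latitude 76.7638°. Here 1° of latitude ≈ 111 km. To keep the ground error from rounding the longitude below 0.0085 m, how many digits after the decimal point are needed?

At 76.7638° one degree of longitude covers 111000 × cos 76.7638° ≈ 111000 × 0.2290 ≈ 25415.2 m.
Rounding to N decimal places gives at most 0.5 × 10⁻ᴺ degrees of error, i.e. 0.5 × 10⁻ᴺ × 25415.2 m.
Setting 12707.6 × 10⁻ᴺ ≤ 0.0085 gives 10ᴺ ≥ 1.495e+06, i.e. N ≥ 6.17.
At 6 places the error can reach 0.0127 m, but 7 places keeps it to 0.00127 m.

7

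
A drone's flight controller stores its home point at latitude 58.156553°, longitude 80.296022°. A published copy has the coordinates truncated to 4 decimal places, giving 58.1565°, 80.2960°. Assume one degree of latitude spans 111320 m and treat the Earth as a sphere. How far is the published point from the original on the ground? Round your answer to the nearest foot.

Δlat = 58.156553 − 58.1565 = +0.000053°; Δlon = 80.296022 − 80.2960 = +0.000022°.
North–south shift: 0.000053 × 111320 = 5.89996 m.
E–W at 58.1565°: 0.000022° × 111320 × cos 58.1565° = 0.000022 × 111320 × 0.5276 ≈ 1.29212 m.
Distance: √(5.89996² + 1.29212²) ≈ 6.03979 m.
Converting: 6.03979 m × 3.2808 ft/m ≈ 19.816 ft.

20 feet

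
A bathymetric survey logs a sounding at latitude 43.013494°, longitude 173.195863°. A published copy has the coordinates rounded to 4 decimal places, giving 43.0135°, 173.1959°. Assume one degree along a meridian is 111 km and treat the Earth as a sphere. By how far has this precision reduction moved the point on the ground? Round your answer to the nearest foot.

Δlat = 43.013494 − 43.0135 = -0.000006°; Δlon = 173.195863 − 173.1959 = -0.000037°.
N–S: -0.000006° × 111000 m/° = -0.666 m.
East–west at this latitude: -0.000037° × 111000 × cos 43.0135° ≈ -0.000037 × 81162.4 = -3.00301 m.
Distance: √(0.666² + 3.00301²) ≈ 3.07598 m.
Converting: 3.07598 m × 3.2808 ft/m ≈ 10.092 ft.

10 feet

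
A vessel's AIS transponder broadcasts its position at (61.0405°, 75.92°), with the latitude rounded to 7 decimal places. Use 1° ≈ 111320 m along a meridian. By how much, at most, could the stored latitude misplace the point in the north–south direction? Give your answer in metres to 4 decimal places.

Rounding to 7 decimal places leaves the latitude within ±5e-08° of the true value.
North–south distance: 5e-08° × 111320 m/° = 0.005566 m.

0.0056 metres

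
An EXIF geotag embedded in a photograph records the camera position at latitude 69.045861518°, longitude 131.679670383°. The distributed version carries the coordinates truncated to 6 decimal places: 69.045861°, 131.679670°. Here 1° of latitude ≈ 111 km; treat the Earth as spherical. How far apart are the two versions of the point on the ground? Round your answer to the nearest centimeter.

6 centimeters

Δlat = 69.045861518 − 69.045861 = +0.000000518°; Δlon = 131.679670383 − 131.679670 = +0.000000383°.
N–S: 0.000000518° × 111000 m/° = 0.057498 m.
East–west at this latitude: 0.000000383° × 111000 × cos 69.0459° ≈ 0.000000383 × 39695.9 = 0.0152035 m.
Hypotenuse of the two orthogonal shifts: √(0.057498² + 0.0152035²) = 0.0594741 m.
That is 0.0594741 m = 5.9474 cm.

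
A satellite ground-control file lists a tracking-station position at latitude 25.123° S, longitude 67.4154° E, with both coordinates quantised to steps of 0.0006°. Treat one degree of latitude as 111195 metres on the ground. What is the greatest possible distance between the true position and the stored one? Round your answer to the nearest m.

With a 0.0006° grid the true value lies within half a step, ±0.0006°/2 = ±0.0003°, of the stored one.
North–south component: 0.0003° × 111195 = 33.3585 m.
E–W at 25.123°: 0.0003° × 111195 × cos 25.123° = 0.0003 × 111195 × 0.9054 ≈ 30.2027 m.
The two errors are perpendicular, so the maximum displacement is √(33.3585² + 30.2027²) ≈ 44.9999 m.

45 m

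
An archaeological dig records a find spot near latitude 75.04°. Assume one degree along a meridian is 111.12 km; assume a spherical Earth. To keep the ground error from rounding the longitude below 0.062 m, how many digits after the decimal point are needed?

6 decimal places

At 75.04° one degree of longitude covers 111120 × cos 75.04° ≈ 111120 × 0.2581 ≈ 28685 m.
With N decimal places the half-ulp bound is 0.5·10⁻ᴺ°, or 0.5·10⁻ᴺ × 28685 m on the ground.
Need 0.5 × 28685 × 10⁻ᴺ ≤ 0.062 → 10⁻ᴺ ≤ 4.323e-06, so N ≥ 5.36.
N = 5 would give 0.143 m (too coarse); N = 6 gives 0.0143 m ≤ 0.062 m.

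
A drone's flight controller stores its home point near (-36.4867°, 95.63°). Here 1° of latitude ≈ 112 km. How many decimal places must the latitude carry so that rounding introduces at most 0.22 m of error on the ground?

One degree of latitude covers 112000 m.
N decimal places → at most half a unit in the last place, 0.5 × 10⁻ᴺ° = 112000/2 × 10⁻ᴺ m.
Setting 56000 × 10⁻ᴺ ≤ 0.22 gives 10ᴺ ≥ 2.545e+05, i.e. N ≥ 5.41.
N = 5 would give 0.56 m (too coarse); N = 6 gives 0.056 m ≤ 0.22 m.

6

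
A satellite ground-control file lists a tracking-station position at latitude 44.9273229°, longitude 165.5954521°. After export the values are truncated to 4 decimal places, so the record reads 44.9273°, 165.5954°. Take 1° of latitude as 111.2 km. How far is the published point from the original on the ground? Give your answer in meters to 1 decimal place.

The latitude changed by +0.0000229° and the longitude by +0.0000521°.
N–S: 0.0000229° × 111200 m/° = 2.54648 m.
East–west at this latitude: 0.0000521° × 111200 × cos 44.9273° ≈ 0.0000521 × 78730 = 4.10183 m.
Distance: √(2.54648² + 4.10183²) ≈ 4.828 m.

4.8 meters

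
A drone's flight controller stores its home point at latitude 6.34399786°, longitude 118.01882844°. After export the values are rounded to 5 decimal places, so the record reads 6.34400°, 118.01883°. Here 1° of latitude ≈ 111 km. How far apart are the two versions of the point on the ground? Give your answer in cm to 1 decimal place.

The latitude changed by -0.00000214° and the longitude by -0.00000156°.
North–south shift: -0.00000214 × 111000 = -0.23754 m.
East–west at this latitude: -0.00000156° × 111000 × cos 6.344° ≈ -0.00000156 × 110320 = -0.1721 m.
Combined displacement = (0.23754² + 0.1721²)^½ ≈ 0.293332 m.
That is 0.293332 m = 29.333 cm.

29.3 cm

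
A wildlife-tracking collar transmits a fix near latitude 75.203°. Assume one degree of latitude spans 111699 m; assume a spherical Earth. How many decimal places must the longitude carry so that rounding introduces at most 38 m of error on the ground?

3 decimal places

At 75.203° one degree of longitude covers 111699 × cos 75.203° ≈ 111699 × 0.2554 ≈ 28527.4 m.
With N decimal places the half-ulp bound is 0.5·10⁻ᴺ°, or 0.5·10⁻ᴺ × 28527.4 m on the ground.
Need 0.5 × 28527.4 × 10⁻ᴺ ≤ 38 → 10⁻ᴺ ≤ 2.664e-03, so N ≥ 2.57.
At 2 places the error can reach 143 m, but 3 places keeps it to 14.3 m.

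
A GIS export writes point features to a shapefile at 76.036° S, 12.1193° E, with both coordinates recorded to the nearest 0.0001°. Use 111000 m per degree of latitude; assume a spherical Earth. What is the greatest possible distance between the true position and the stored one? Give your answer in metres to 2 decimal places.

5.71 metres

Rounding to 4 decimal places leaves each coordinate within ±5e-05° of the true value.
N–S: 5e-05° × 111000 m/° = 5.55 m.
Longitude error → 5e-05 × 111000 × cos 76.036° = 5e-05 × 111000 × 0.2413 ≈ 1.33928 m.
Worst case both components are at the extreme and orthogonal: √(5.55² + 1.33928²) ≈ 5.70931 m.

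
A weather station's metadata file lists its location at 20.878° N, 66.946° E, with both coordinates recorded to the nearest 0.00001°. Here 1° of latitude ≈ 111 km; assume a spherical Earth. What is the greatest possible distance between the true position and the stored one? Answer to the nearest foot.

Rounding to 5 decimal places leaves each coordinate within ±5e-06° of the true value.
Latitude error → 5e-06 × 111000 = 0.555 m along the meridian.
Longitude error → 5e-06 × 111000 × cos 20.878° = 5e-06 × 111000 × 0.9343 ≈ 0.518559 m.
The two errors are perpendicular, so the maximum displacement is √(0.555² + 0.518559²) ≈ 0.759558 m.
Converting: 0.759558 m × 3.2808 ft/m ≈ 2.492 ft.

2 feet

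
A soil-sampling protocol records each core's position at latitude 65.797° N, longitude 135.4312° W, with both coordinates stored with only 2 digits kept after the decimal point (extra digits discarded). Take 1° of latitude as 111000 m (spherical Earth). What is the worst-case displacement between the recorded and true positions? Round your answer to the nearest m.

Truncating at 2 decimal places can drop up to a full unit in the last place, so each coordinate may be off by as much as 0.01°.
Latitude error → 0.01 × 111000 = 1110 m along the meridian.
E–W at 65.797°: 0.01° × 111000 × cos 65.797° = 0.01 × 111000 × 0.4100 ≈ 455.068 m.
Combining orthogonally: (1110² + 455.068²)^½ ≈ 1199.66 m.

1200 m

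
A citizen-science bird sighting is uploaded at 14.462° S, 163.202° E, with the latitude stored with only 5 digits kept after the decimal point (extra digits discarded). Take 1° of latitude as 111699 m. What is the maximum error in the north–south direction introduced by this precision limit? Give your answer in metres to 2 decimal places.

Truncating at 5 decimal places can drop up to a full unit in the last place, so the latitude may be off by as much as 1e-05°.
Along the meridian that is 1e-05° × 111699 m/° = 1.11699 m.

1.12 metres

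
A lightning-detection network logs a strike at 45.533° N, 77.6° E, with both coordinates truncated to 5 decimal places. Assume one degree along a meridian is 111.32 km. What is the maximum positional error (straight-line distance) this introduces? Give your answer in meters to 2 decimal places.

Truncating at 5 decimal places can drop up to a full unit in the last place, so each coordinate may be off by as much as 1e-05°.
North–south component: 1e-05° × 111320 = 1.1132 m.
Longitude error → 1e-05 × 111320 × cos 45.533° = 1e-05 × 111320 × 0.7005 ≈ 0.779795 m.
Worst case both components are at the extreme and orthogonal: √(1.1132² + 0.779795²) ≈ 1.35915 m.

1.36 meters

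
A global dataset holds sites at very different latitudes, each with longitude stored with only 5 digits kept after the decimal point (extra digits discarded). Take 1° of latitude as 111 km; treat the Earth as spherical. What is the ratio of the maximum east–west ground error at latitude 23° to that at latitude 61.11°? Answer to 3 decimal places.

Truncating at 5 decimal places can drop up to a full unit in the last place, so the longitude may be off by as much as 1e-05°.
At 23°: 1e-05° × 111000 × cos 23° = 1e-05 × 111000 × 0.9205 ≈ 1.0218 m.
Error at 61.11° = 1e-05° × 111000 × cos 61.11° ≈ 1.11 × 0.4831 = 0.53627 m.
The ratio reduces to cos 23° / cos 61.11° = 0.9205/0.4831 ≈ 1.9053.

1.905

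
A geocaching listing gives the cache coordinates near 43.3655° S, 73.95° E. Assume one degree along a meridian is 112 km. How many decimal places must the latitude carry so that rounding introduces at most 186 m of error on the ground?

3 decimal places

One degree of latitude covers 112000 m.
Rounding to N decimal places gives at most 0.5 × 10⁻ᴺ degrees of error, i.e. 0.5 × 10⁻ᴺ × 112000 m.
Setting 56000 × 10⁻ᴺ ≤ 186 gives 10ᴺ ≥ 301.1, i.e. N ≥ 2.48.
So 3 decimal places suffice (56 m); 2 would allow up to 560 m.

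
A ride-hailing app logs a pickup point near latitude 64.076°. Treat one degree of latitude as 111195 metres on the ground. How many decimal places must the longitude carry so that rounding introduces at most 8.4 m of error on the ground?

4

At 64.076° one degree of longitude covers 111195 × cos 64.076° ≈ 111195 × 0.4372 ≈ 48612.1 m.
N decimal places → at most half a unit in the last place, 0.5 × 10⁻ᴺ° = 48612.1/2 × 10⁻ᴺ m.
Setting 24306 × 10⁻ᴺ ≤ 8.4 gives 10ᴺ ≥ 2894, i.e. N ≥ 3.46.
At 3 places the error can reach 24.3 m, but 4 places keeps it to 2.43 m.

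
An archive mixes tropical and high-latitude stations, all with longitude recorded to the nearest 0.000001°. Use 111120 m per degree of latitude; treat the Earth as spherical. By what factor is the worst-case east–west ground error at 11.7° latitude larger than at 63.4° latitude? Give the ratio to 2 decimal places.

2.19

Rounding to 6 decimal places leaves the longitude within ±5e-07° of the true value.
At 11.7°: 5e-07° × 111120 × cos 11.7° = 5e-07 × 111120 × 0.9792 ≈ 0.054406 m.
Error at 63.4° = 5e-07° × 111120 × cos 63.4° ≈ 0.05556 × 0.4478 = 0.024877 m.
The ratio reduces to cos 11.7° / cos 63.4° = 0.9792/0.4478 ≈ 2.1869.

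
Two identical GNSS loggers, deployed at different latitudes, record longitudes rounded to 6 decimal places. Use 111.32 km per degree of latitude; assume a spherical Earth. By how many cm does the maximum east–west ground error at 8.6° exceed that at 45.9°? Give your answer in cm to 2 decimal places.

Rounding to 6 decimal places leaves the longitude within ±5e-07° of the true value.
Error at 8.6° = 5e-07° × 111320 × cos 8.6° ≈ 0.05566 × 0.9888 = 0.055034 m.
Error at 45.9° = 5e-07° × 111320 × cos 45.9° ≈ 0.05566 × 0.6959 = 0.038735 m.
So the lower-latitude error exceeds the higher by 0.055034 − 0.038735 = 0.0163 m.
That is 0.0162997 m = 1.63 cm.

1.63 cm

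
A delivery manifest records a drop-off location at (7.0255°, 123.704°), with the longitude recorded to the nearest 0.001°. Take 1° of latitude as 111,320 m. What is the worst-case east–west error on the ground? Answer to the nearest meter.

55 meters

Rounding to 3 decimal places leaves the longitude within ±0.0005° of the true value.
One degree of longitude at 7.0255° is 111320 × cos 7.0255° ≈ 111320 × 0.9925 = 110484 m.
Maximum E–W displacement: 0.0005 × 110484 = 55.2421 m.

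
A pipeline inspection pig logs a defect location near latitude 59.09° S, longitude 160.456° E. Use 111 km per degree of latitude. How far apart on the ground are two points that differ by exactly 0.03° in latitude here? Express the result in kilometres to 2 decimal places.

0.03° × 111000 m/° = 3330 m.
That is 3330 m = 3.33 km.

3.33 kilometres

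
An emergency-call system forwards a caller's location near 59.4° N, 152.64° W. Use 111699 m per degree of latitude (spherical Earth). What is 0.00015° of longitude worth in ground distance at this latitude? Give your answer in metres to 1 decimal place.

0.00015° of longitude at 59.4° is 0.00015 × 111699 × cos 59.4° ≈ 0.00015 × 56859.4 = 8.52891 m.

8.5 metres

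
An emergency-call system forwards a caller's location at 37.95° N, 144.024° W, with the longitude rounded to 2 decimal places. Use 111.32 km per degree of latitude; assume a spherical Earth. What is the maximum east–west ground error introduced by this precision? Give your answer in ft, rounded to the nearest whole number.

Rounding to 2 decimal places leaves the longitude within ±0.005° of the true value.
Parallels shrink by cos φ, so at 37.95° a degree of longitude is 111320 × 0.7885 ≈ 87781.1 m.
So at most 0.005° × 87781.1 ≈ 438.906 m east–west.
Converting: 438.906 m × 3.2808 ft/m ≈ 1440 ft.

1440 ft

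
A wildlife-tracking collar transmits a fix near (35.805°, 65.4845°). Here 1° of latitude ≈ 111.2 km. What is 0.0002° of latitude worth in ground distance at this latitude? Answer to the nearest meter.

22 meters

Along a meridian 0.0002° is 0.0002 × 111200 = 22.24 m.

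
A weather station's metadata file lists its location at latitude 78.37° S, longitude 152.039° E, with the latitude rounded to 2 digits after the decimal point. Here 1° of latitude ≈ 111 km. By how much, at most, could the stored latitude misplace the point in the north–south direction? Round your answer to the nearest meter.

555 meters

Rounding to 2 decimal places leaves the latitude within ±0.005° of the true value.
Along the meridian that is 0.005° × 111000 m/° = 555 m.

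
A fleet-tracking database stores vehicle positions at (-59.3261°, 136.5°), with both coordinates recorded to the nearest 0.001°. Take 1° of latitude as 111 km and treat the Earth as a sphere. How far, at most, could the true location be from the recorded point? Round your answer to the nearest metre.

62 metres

Rounding to 3 decimal places leaves each coordinate within ±0.0005° of the true value.
N–S: 0.0005° × 111000 m/° = 55.5 m.
E–W at 59.3261°: 0.0005° × 111000 × cos 59.3261° = 0.0005 × 111000 × 0.5102 ≈ 28.3134 m.
Combining orthogonally: (55.5² + 28.3134²)^½ ≈ 62.3049 m.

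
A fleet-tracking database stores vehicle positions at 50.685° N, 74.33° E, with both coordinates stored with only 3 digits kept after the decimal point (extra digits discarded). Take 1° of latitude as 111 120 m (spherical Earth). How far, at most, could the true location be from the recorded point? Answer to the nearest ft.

432 ft

Truncating at 3 decimal places can drop up to a full unit in the last place, so each coordinate may be off by as much as 0.001°.
N–S: 0.001° × 111120 m/° = 111.12 m.
East–west component at 50.685°: 0.001° × 111120 × cos 50.685° ≈ 0.001 × 70403.8 ≈ 70.4038 m.
Worst case both components are at the extreme and orthogonal: √(111.12² + 70.4038²) ≈ 131.546 m.
In feet: 131.546 m ÷ 0.3048 ≈ 431.58 ft.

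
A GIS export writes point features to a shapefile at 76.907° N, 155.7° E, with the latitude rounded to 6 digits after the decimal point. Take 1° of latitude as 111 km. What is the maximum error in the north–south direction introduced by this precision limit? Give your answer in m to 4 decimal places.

Rounding to 6 decimal places leaves the latitude within ±5e-07° of the true value.
Along the meridian that is 5e-07° × 111000 m/° = 0.0555 m.

0.0555 m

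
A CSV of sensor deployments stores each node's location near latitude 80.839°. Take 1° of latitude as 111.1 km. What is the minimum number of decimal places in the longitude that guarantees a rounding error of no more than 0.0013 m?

At 80.839° one degree of longitude covers 111100 × cos 80.839° ≈ 111100 × 0.1592 ≈ 17688.1 m.
Rounding to N decimal places gives at most 0.5 × 10⁻ᴺ degrees of error, i.e. 0.5 × 10⁻ᴺ × 17688.1 m.
Setting 8844.07 × 10⁻ᴺ ≤ 0.0013 gives 10ᴺ ≥ 6.803e+06, i.e. N ≥ 6.83.
At 6 places the error can reach 0.00884 m, but 7 places keeps it to 0.000884 m.

7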